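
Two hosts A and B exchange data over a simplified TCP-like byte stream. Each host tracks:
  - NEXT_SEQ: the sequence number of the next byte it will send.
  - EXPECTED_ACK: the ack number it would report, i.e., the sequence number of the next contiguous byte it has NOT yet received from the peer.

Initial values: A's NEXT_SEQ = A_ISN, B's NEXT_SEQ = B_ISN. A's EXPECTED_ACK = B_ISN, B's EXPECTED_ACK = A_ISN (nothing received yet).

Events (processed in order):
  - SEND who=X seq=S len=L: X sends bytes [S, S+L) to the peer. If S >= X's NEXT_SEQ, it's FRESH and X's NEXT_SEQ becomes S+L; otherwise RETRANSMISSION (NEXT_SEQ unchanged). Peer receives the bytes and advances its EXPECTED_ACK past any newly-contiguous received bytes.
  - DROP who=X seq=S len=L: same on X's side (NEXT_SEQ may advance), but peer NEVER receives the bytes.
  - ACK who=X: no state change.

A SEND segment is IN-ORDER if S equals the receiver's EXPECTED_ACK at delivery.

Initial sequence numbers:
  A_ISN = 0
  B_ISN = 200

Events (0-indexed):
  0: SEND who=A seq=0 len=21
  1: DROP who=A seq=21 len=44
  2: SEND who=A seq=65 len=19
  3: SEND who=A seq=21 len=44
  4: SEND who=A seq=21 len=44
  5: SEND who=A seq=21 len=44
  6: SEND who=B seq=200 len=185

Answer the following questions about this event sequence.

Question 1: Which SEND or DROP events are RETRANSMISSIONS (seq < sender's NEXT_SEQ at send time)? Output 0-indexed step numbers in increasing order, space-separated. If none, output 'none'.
Step 0: SEND seq=0 -> fresh
Step 1: DROP seq=21 -> fresh
Step 2: SEND seq=65 -> fresh
Step 3: SEND seq=21 -> retransmit
Step 4: SEND seq=21 -> retransmit
Step 5: SEND seq=21 -> retransmit
Step 6: SEND seq=200 -> fresh

Answer: 3 4 5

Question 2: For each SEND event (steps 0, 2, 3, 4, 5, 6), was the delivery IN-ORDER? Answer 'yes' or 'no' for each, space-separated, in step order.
Step 0: SEND seq=0 -> in-order
Step 2: SEND seq=65 -> out-of-order
Step 3: SEND seq=21 -> in-order
Step 4: SEND seq=21 -> out-of-order
Step 5: SEND seq=21 -> out-of-order
Step 6: SEND seq=200 -> in-order

Answer: yes no yes no no yes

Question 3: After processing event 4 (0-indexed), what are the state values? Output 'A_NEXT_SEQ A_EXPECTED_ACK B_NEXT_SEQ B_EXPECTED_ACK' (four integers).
After event 0: A_seq=21 A_ack=200 B_seq=200 B_ack=21
After event 1: A_seq=65 A_ack=200 B_seq=200 B_ack=21
After event 2: A_seq=84 A_ack=200 B_seq=200 B_ack=21
After event 3: A_seq=84 A_ack=200 B_seq=200 B_ack=84
After event 4: A_seq=84 A_ack=200 B_seq=200 B_ack=84

84 200 200 84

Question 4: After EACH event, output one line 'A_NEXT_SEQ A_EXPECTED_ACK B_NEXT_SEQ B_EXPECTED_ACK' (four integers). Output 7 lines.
21 200 200 21
65 200 200 21
84 200 200 21
84 200 200 84
84 200 200 84
84 200 200 84
84 385 385 84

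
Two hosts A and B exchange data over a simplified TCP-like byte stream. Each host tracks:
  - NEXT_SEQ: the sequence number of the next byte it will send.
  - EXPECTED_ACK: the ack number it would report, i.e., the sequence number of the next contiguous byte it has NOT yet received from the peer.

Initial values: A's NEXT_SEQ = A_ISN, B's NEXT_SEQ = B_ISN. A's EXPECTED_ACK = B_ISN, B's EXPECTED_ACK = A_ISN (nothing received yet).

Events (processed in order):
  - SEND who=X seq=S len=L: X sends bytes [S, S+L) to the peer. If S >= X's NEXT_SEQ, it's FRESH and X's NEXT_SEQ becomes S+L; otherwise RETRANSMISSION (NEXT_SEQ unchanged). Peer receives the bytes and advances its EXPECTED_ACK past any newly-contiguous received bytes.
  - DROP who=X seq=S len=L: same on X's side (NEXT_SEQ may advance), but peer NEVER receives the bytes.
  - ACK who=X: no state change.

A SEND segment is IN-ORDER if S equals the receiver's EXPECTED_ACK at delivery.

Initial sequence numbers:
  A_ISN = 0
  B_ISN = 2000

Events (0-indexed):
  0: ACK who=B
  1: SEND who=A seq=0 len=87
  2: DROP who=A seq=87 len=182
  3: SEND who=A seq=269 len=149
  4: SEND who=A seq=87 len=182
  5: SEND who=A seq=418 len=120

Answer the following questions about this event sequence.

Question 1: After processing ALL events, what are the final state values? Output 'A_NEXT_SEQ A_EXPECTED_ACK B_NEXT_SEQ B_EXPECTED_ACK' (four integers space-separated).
Answer: 538 2000 2000 538

Derivation:
After event 0: A_seq=0 A_ack=2000 B_seq=2000 B_ack=0
After event 1: A_seq=87 A_ack=2000 B_seq=2000 B_ack=87
After event 2: A_seq=269 A_ack=2000 B_seq=2000 B_ack=87
After event 3: A_seq=418 A_ack=2000 B_seq=2000 B_ack=87
After event 4: A_seq=418 A_ack=2000 B_seq=2000 B_ack=418
After event 5: A_seq=538 A_ack=2000 B_seq=2000 B_ack=538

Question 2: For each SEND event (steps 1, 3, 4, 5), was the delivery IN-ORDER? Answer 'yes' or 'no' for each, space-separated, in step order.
Answer: yes no yes yes

Derivation:
Step 1: SEND seq=0 -> in-order
Step 3: SEND seq=269 -> out-of-order
Step 4: SEND seq=87 -> in-order
Step 5: SEND seq=418 -> in-order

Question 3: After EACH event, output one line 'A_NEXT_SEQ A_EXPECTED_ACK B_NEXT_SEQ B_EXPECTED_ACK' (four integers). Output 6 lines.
0 2000 2000 0
87 2000 2000 87
269 2000 2000 87
418 2000 2000 87
418 2000 2000 418
538 2000 2000 538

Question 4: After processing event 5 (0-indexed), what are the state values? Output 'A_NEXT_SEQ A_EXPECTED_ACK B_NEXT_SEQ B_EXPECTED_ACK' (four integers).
After event 0: A_seq=0 A_ack=2000 B_seq=2000 B_ack=0
After event 1: A_seq=87 A_ack=2000 B_seq=2000 B_ack=87
After event 2: A_seq=269 A_ack=2000 B_seq=2000 B_ack=87
After event 3: A_seq=418 A_ack=2000 B_seq=2000 B_ack=87
After event 4: A_seq=418 A_ack=2000 B_seq=2000 B_ack=418
After event 5: A_seq=538 A_ack=2000 B_seq=2000 B_ack=538

538 2000 2000 538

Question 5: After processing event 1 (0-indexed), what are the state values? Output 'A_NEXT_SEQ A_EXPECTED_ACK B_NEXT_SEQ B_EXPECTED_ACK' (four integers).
After event 0: A_seq=0 A_ack=2000 B_seq=2000 B_ack=0
After event 1: A_seq=87 A_ack=2000 B_seq=2000 B_ack=87

87 2000 2000 87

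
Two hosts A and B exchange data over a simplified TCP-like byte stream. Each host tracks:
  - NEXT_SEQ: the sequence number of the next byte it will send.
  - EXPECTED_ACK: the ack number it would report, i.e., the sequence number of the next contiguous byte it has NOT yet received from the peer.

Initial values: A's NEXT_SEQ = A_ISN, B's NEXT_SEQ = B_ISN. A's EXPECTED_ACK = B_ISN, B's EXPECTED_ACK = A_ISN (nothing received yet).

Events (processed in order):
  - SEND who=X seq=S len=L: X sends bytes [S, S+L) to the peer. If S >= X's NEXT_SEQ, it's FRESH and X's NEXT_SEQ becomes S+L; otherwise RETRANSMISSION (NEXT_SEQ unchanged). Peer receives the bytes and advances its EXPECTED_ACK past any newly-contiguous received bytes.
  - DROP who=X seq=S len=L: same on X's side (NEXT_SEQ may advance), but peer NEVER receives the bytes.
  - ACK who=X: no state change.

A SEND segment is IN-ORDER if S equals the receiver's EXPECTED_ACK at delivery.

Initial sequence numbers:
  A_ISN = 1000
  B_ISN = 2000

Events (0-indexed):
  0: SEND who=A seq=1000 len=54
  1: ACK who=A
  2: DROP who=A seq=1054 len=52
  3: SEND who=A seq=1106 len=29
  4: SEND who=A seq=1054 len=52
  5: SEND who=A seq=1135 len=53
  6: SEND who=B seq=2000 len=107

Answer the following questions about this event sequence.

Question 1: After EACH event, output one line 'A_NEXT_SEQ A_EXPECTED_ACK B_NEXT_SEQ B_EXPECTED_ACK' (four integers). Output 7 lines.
1054 2000 2000 1054
1054 2000 2000 1054
1106 2000 2000 1054
1135 2000 2000 1054
1135 2000 2000 1135
1188 2000 2000 1188
1188 2107 2107 1188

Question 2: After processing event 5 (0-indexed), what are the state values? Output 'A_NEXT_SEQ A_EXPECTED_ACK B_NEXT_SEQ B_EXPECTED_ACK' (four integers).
After event 0: A_seq=1054 A_ack=2000 B_seq=2000 B_ack=1054
After event 1: A_seq=1054 A_ack=2000 B_seq=2000 B_ack=1054
After event 2: A_seq=1106 A_ack=2000 B_seq=2000 B_ack=1054
After event 3: A_seq=1135 A_ack=2000 B_seq=2000 B_ack=1054
After event 4: A_seq=1135 A_ack=2000 B_seq=2000 B_ack=1135
After event 5: A_seq=1188 A_ack=2000 B_seq=2000 B_ack=1188

1188 2000 2000 1188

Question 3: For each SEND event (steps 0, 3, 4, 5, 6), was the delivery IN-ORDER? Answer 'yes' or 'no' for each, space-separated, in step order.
Answer: yes no yes yes yes

Derivation:
Step 0: SEND seq=1000 -> in-order
Step 3: SEND seq=1106 -> out-of-order
Step 4: SEND seq=1054 -> in-order
Step 5: SEND seq=1135 -> in-order
Step 6: SEND seq=2000 -> in-order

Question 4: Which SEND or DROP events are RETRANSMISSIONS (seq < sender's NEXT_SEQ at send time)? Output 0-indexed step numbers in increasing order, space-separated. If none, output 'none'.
Step 0: SEND seq=1000 -> fresh
Step 2: DROP seq=1054 -> fresh
Step 3: SEND seq=1106 -> fresh
Step 4: SEND seq=1054 -> retransmit
Step 5: SEND seq=1135 -> fresh
Step 6: SEND seq=2000 -> fresh

Answer: 4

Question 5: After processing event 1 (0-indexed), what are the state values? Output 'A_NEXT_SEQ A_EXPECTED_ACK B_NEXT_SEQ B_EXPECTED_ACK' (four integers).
After event 0: A_seq=1054 A_ack=2000 B_seq=2000 B_ack=1054
After event 1: A_seq=1054 A_ack=2000 B_seq=2000 B_ack=1054

1054 2000 2000 1054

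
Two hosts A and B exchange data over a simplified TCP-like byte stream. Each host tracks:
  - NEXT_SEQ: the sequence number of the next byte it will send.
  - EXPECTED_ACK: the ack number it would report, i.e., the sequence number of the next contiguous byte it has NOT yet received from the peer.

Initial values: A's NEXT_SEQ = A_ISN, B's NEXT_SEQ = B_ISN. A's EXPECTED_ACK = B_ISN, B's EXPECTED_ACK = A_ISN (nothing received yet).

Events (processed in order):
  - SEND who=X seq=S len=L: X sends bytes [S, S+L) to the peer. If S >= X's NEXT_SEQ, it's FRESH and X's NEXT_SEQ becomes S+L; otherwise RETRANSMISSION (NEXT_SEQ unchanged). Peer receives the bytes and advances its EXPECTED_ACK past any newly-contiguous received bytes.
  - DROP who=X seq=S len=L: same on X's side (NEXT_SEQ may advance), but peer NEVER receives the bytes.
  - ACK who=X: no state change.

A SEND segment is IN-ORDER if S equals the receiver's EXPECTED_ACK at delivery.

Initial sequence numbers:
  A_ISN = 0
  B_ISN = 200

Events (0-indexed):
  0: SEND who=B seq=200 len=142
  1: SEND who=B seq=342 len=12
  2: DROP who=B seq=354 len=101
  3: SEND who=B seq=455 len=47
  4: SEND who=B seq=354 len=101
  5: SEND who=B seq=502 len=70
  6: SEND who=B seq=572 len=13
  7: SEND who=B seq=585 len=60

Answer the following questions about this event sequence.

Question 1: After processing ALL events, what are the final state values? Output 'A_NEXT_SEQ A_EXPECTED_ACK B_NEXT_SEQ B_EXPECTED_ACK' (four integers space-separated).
After event 0: A_seq=0 A_ack=342 B_seq=342 B_ack=0
After event 1: A_seq=0 A_ack=354 B_seq=354 B_ack=0
After event 2: A_seq=0 A_ack=354 B_seq=455 B_ack=0
After event 3: A_seq=0 A_ack=354 B_seq=502 B_ack=0
After event 4: A_seq=0 A_ack=502 B_seq=502 B_ack=0
After event 5: A_seq=0 A_ack=572 B_seq=572 B_ack=0
After event 6: A_seq=0 A_ack=585 B_seq=585 B_ack=0
After event 7: A_seq=0 A_ack=645 B_seq=645 B_ack=0

Answer: 0 645 645 0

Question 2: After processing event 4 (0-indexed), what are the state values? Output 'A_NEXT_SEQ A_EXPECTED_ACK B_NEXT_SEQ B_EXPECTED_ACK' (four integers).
After event 0: A_seq=0 A_ack=342 B_seq=342 B_ack=0
After event 1: A_seq=0 A_ack=354 B_seq=354 B_ack=0
After event 2: A_seq=0 A_ack=354 B_seq=455 B_ack=0
After event 3: A_seq=0 A_ack=354 B_seq=502 B_ack=0
After event 4: A_seq=0 A_ack=502 B_seq=502 B_ack=0

0 502 502 0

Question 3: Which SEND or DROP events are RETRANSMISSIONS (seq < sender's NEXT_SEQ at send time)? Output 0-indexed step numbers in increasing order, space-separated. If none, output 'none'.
Step 0: SEND seq=200 -> fresh
Step 1: SEND seq=342 -> fresh
Step 2: DROP seq=354 -> fresh
Step 3: SEND seq=455 -> fresh
Step 4: SEND seq=354 -> retransmit
Step 5: SEND seq=502 -> fresh
Step 6: SEND seq=572 -> fresh
Step 7: SEND seq=585 -> fresh

Answer: 4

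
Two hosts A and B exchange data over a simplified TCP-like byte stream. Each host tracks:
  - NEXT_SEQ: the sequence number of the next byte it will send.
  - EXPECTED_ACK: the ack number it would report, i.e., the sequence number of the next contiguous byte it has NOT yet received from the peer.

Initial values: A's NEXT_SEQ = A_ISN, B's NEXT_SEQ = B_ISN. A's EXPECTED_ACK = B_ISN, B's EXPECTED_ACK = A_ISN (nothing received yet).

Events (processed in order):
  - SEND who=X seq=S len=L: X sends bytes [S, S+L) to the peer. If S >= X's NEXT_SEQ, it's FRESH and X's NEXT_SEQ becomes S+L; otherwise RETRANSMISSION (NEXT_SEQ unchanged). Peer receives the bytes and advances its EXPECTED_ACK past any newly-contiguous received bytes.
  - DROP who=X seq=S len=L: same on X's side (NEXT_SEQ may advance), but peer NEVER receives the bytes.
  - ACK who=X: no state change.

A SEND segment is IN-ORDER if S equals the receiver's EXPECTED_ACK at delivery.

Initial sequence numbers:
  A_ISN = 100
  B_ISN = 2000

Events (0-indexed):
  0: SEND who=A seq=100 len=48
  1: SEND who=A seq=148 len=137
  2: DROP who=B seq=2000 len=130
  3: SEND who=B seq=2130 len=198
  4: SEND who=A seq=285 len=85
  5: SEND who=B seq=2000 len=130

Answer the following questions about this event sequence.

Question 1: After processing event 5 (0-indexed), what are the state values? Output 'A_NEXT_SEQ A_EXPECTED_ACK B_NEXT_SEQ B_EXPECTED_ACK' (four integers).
After event 0: A_seq=148 A_ack=2000 B_seq=2000 B_ack=148
After event 1: A_seq=285 A_ack=2000 B_seq=2000 B_ack=285
After event 2: A_seq=285 A_ack=2000 B_seq=2130 B_ack=285
After event 3: A_seq=285 A_ack=2000 B_seq=2328 B_ack=285
After event 4: A_seq=370 A_ack=2000 B_seq=2328 B_ack=370
After event 5: A_seq=370 A_ack=2328 B_seq=2328 B_ack=370

370 2328 2328 370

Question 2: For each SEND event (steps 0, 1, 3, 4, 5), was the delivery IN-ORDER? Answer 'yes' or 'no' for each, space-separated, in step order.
Step 0: SEND seq=100 -> in-order
Step 1: SEND seq=148 -> in-order
Step 3: SEND seq=2130 -> out-of-order
Step 4: SEND seq=285 -> in-order
Step 5: SEND seq=2000 -> in-order

Answer: yes yes no yes yes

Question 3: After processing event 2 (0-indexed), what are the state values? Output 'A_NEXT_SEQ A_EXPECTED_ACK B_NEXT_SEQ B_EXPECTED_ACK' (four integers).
After event 0: A_seq=148 A_ack=2000 B_seq=2000 B_ack=148
After event 1: A_seq=285 A_ack=2000 B_seq=2000 B_ack=285
After event 2: A_seq=285 A_ack=2000 B_seq=2130 B_ack=285

285 2000 2130 285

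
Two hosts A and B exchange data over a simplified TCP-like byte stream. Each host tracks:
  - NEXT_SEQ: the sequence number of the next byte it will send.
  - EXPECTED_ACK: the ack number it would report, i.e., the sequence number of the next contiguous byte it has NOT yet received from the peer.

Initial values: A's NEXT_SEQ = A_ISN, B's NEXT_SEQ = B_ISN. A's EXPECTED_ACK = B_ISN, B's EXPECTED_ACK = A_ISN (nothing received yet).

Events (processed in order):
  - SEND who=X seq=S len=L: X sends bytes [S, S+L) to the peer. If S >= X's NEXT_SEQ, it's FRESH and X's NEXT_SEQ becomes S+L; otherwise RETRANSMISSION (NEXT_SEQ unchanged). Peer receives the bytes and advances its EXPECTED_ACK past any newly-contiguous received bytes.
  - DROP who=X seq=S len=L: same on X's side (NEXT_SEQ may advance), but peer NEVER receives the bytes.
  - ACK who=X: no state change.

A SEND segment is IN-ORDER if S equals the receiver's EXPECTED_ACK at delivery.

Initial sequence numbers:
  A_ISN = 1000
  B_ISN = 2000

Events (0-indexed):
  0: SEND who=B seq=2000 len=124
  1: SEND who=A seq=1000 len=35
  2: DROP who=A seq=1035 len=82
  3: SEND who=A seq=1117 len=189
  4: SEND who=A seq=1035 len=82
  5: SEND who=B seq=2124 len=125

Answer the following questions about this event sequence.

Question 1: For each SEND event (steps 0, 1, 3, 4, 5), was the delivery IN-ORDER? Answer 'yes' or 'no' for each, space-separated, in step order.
Step 0: SEND seq=2000 -> in-order
Step 1: SEND seq=1000 -> in-order
Step 3: SEND seq=1117 -> out-of-order
Step 4: SEND seq=1035 -> in-order
Step 5: SEND seq=2124 -> in-order

Answer: yes yes no yes yes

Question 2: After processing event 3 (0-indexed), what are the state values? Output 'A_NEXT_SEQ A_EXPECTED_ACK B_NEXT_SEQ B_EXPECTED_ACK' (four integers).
After event 0: A_seq=1000 A_ack=2124 B_seq=2124 B_ack=1000
After event 1: A_seq=1035 A_ack=2124 B_seq=2124 B_ack=1035
After event 2: A_seq=1117 A_ack=2124 B_seq=2124 B_ack=1035
After event 3: A_seq=1306 A_ack=2124 B_seq=2124 B_ack=1035

1306 2124 2124 1035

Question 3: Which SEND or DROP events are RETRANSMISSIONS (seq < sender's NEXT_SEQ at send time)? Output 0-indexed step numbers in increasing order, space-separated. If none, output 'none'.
Answer: 4

Derivation:
Step 0: SEND seq=2000 -> fresh
Step 1: SEND seq=1000 -> fresh
Step 2: DROP seq=1035 -> fresh
Step 3: SEND seq=1117 -> fresh
Step 4: SEND seq=1035 -> retransmit
Step 5: SEND seq=2124 -> fresh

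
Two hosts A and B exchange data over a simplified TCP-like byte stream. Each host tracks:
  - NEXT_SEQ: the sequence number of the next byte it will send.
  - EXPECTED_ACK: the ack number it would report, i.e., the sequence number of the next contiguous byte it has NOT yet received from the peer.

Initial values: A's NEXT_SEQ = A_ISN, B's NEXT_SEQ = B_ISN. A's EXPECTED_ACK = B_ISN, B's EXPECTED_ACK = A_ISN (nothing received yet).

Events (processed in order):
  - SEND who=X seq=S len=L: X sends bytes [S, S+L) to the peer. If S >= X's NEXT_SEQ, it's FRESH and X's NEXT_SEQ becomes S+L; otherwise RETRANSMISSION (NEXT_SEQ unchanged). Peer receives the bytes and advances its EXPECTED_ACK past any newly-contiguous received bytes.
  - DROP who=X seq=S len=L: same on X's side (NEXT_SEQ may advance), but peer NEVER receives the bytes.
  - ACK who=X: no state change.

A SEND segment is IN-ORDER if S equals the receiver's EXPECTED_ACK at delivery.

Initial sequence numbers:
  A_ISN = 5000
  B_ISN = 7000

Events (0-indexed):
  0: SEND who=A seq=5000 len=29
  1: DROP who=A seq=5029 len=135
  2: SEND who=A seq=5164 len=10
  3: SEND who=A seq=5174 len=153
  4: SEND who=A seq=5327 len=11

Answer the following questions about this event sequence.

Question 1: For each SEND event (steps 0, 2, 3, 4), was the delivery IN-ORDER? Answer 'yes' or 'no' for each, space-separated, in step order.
Step 0: SEND seq=5000 -> in-order
Step 2: SEND seq=5164 -> out-of-order
Step 3: SEND seq=5174 -> out-of-order
Step 4: SEND seq=5327 -> out-of-order

Answer: yes no no no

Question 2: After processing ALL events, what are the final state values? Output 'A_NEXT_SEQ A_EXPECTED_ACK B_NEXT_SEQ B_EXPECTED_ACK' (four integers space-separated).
Answer: 5338 7000 7000 5029

Derivation:
After event 0: A_seq=5029 A_ack=7000 B_seq=7000 B_ack=5029
After event 1: A_seq=5164 A_ack=7000 B_seq=7000 B_ack=5029
After event 2: A_seq=5174 A_ack=7000 B_seq=7000 B_ack=5029
After event 3: A_seq=5327 A_ack=7000 B_seq=7000 B_ack=5029
After event 4: A_seq=5338 A_ack=7000 B_seq=7000 B_ack=5029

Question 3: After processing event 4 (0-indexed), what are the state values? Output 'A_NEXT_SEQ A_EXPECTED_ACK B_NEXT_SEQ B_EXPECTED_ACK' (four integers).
After event 0: A_seq=5029 A_ack=7000 B_seq=7000 B_ack=5029
After event 1: A_seq=5164 A_ack=7000 B_seq=7000 B_ack=5029
After event 2: A_seq=5174 A_ack=7000 B_seq=7000 B_ack=5029
After event 3: A_seq=5327 A_ack=7000 B_seq=7000 B_ack=5029
After event 4: A_seq=5338 A_ack=7000 B_seq=7000 B_ack=5029

5338 7000 7000 5029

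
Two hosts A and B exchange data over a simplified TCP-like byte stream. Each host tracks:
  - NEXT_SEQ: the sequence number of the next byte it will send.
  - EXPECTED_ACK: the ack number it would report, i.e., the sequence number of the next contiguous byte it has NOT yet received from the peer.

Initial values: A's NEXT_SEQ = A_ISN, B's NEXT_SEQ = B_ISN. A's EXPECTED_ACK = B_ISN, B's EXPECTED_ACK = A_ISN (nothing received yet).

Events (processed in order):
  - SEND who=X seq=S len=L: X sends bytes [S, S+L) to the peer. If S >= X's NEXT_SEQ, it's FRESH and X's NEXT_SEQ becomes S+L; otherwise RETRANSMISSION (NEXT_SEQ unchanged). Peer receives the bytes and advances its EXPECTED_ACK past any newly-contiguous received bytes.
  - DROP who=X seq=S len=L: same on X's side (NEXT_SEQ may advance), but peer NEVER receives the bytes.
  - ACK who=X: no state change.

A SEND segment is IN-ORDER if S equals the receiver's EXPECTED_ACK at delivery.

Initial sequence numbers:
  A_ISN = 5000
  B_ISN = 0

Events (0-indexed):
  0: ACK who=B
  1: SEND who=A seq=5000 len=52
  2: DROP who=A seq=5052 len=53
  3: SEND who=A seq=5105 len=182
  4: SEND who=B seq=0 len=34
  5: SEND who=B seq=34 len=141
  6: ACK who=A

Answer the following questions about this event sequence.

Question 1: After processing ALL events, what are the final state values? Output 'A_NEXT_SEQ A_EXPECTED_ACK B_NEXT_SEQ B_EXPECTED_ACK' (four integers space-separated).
After event 0: A_seq=5000 A_ack=0 B_seq=0 B_ack=5000
After event 1: A_seq=5052 A_ack=0 B_seq=0 B_ack=5052
After event 2: A_seq=5105 A_ack=0 B_seq=0 B_ack=5052
After event 3: A_seq=5287 A_ack=0 B_seq=0 B_ack=5052
After event 4: A_seq=5287 A_ack=34 B_seq=34 B_ack=5052
After event 5: A_seq=5287 A_ack=175 B_seq=175 B_ack=5052
After event 6: A_seq=5287 A_ack=175 B_seq=175 B_ack=5052

Answer: 5287 175 175 5052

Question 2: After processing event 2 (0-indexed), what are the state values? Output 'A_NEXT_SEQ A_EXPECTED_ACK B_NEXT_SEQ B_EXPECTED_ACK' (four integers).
After event 0: A_seq=5000 A_ack=0 B_seq=0 B_ack=5000
After event 1: A_seq=5052 A_ack=0 B_seq=0 B_ack=5052
After event 2: A_seq=5105 A_ack=0 B_seq=0 B_ack=5052

5105 0 0 5052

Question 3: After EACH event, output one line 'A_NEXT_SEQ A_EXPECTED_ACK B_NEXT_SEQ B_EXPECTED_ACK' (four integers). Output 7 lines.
5000 0 0 5000
5052 0 0 5052
5105 0 0 5052
5287 0 0 5052
5287 34 34 5052
5287 175 175 5052
5287 175 175 5052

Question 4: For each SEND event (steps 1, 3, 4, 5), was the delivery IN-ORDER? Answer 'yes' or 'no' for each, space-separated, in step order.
Step 1: SEND seq=5000 -> in-order
Step 3: SEND seq=5105 -> out-of-order
Step 4: SEND seq=0 -> in-order
Step 5: SEND seq=34 -> in-order

Answer: yes no yes yes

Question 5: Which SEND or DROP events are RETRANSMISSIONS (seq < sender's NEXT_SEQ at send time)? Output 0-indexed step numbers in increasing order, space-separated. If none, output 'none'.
Step 1: SEND seq=5000 -> fresh
Step 2: DROP seq=5052 -> fresh
Step 3: SEND seq=5105 -> fresh
Step 4: SEND seq=0 -> fresh
Step 5: SEND seq=34 -> fresh

Answer: none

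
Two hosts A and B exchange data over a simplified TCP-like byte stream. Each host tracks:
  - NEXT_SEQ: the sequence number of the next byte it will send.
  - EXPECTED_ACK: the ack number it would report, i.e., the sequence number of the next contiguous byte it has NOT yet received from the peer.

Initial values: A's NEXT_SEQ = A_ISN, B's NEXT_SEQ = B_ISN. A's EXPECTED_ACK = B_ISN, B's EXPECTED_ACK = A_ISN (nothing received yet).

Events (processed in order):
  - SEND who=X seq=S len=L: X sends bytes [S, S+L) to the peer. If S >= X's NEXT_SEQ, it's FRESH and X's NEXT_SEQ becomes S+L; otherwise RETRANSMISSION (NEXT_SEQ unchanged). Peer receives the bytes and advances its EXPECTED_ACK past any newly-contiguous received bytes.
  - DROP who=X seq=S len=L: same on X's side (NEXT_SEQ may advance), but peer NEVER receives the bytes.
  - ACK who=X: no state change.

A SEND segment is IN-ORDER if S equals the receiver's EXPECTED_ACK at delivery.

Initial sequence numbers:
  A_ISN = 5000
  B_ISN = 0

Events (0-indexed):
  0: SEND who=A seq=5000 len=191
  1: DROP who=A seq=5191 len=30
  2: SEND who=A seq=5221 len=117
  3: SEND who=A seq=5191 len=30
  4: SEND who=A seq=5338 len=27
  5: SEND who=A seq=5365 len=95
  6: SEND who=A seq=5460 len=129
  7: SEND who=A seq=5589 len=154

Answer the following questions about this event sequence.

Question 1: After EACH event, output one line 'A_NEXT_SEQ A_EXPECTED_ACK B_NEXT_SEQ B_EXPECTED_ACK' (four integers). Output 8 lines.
5191 0 0 5191
5221 0 0 5191
5338 0 0 5191
5338 0 0 5338
5365 0 0 5365
5460 0 0 5460
5589 0 0 5589
5743 0 0 5743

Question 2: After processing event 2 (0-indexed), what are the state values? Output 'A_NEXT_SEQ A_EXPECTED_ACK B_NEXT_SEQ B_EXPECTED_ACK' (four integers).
After event 0: A_seq=5191 A_ack=0 B_seq=0 B_ack=5191
After event 1: A_seq=5221 A_ack=0 B_seq=0 B_ack=5191
After event 2: A_seq=5338 A_ack=0 B_seq=0 B_ack=5191

5338 0 0 5191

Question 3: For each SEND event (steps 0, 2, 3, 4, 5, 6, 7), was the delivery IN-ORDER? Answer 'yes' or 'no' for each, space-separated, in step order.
Answer: yes no yes yes yes yes yes

Derivation:
Step 0: SEND seq=5000 -> in-order
Step 2: SEND seq=5221 -> out-of-order
Step 3: SEND seq=5191 -> in-order
Step 4: SEND seq=5338 -> in-order
Step 5: SEND seq=5365 -> in-order
Step 6: SEND seq=5460 -> in-order
Step 7: SEND seq=5589 -> in-order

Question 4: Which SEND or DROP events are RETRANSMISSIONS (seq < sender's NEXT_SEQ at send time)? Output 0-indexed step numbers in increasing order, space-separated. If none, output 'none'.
Answer: 3

Derivation:
Step 0: SEND seq=5000 -> fresh
Step 1: DROP seq=5191 -> fresh
Step 2: SEND seq=5221 -> fresh
Step 3: SEND seq=5191 -> retransmit
Step 4: SEND seq=5338 -> fresh
Step 5: SEND seq=5365 -> fresh
Step 6: SEND seq=5460 -> fresh
Step 7: SEND seq=5589 -> fresh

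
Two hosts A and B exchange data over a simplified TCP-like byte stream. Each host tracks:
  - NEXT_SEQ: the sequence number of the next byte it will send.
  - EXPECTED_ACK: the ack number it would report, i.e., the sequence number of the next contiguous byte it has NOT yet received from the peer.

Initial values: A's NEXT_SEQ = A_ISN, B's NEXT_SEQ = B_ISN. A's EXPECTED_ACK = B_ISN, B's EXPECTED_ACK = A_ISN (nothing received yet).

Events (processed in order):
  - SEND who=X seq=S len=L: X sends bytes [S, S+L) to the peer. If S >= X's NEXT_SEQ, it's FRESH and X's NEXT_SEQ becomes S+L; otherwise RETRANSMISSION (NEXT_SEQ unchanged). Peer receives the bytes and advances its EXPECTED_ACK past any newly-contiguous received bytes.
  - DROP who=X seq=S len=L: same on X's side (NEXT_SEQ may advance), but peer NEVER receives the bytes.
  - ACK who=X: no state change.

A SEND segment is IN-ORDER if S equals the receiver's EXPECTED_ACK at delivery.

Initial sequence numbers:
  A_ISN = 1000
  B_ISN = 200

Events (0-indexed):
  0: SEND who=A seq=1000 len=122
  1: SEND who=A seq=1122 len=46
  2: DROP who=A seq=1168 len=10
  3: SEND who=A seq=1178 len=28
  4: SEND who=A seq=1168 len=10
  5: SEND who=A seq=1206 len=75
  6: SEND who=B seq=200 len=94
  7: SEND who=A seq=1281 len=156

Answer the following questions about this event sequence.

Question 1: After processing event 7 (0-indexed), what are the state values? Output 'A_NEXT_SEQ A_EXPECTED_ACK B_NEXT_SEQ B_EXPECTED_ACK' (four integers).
After event 0: A_seq=1122 A_ack=200 B_seq=200 B_ack=1122
After event 1: A_seq=1168 A_ack=200 B_seq=200 B_ack=1168
After event 2: A_seq=1178 A_ack=200 B_seq=200 B_ack=1168
After event 3: A_seq=1206 A_ack=200 B_seq=200 B_ack=1168
After event 4: A_seq=1206 A_ack=200 B_seq=200 B_ack=1206
After event 5: A_seq=1281 A_ack=200 B_seq=200 B_ack=1281
After event 6: A_seq=1281 A_ack=294 B_seq=294 B_ack=1281
After event 7: A_seq=1437 A_ack=294 B_seq=294 B_ack=1437

1437 294 294 1437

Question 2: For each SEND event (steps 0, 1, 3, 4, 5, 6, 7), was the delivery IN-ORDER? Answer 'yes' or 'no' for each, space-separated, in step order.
Answer: yes yes no yes yes yes yes

Derivation:
Step 0: SEND seq=1000 -> in-order
Step 1: SEND seq=1122 -> in-order
Step 3: SEND seq=1178 -> out-of-order
Step 4: SEND seq=1168 -> in-order
Step 5: SEND seq=1206 -> in-order
Step 6: SEND seq=200 -> in-order
Step 7: SEND seq=1281 -> in-order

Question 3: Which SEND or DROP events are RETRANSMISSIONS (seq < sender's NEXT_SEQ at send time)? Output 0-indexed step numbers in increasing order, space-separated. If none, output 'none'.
Step 0: SEND seq=1000 -> fresh
Step 1: SEND seq=1122 -> fresh
Step 2: DROP seq=1168 -> fresh
Step 3: SEND seq=1178 -> fresh
Step 4: SEND seq=1168 -> retransmit
Step 5: SEND seq=1206 -> fresh
Step 6: SEND seq=200 -> fresh
Step 7: SEND seq=1281 -> fresh

Answer: 4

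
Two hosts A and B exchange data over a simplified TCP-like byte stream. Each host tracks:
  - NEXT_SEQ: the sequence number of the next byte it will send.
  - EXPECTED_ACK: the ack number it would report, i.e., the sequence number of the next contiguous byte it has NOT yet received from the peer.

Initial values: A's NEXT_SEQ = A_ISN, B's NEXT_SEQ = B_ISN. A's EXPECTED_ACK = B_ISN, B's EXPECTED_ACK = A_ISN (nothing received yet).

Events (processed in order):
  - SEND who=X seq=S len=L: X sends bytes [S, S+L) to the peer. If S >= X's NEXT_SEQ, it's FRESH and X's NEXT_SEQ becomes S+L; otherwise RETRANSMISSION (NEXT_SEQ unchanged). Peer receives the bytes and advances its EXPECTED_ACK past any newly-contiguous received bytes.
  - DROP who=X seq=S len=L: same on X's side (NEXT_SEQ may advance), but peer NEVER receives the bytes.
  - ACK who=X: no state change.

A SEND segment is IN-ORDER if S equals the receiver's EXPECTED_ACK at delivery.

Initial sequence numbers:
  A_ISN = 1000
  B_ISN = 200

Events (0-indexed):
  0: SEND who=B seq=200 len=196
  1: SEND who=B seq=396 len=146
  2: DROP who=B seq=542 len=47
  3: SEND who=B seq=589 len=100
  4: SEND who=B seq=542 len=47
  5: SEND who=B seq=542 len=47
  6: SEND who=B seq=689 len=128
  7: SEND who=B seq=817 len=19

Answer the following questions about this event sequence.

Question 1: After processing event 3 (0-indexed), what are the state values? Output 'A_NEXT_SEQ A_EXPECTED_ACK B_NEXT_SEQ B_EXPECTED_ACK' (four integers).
After event 0: A_seq=1000 A_ack=396 B_seq=396 B_ack=1000
After event 1: A_seq=1000 A_ack=542 B_seq=542 B_ack=1000
After event 2: A_seq=1000 A_ack=542 B_seq=589 B_ack=1000
After event 3: A_seq=1000 A_ack=542 B_seq=689 B_ack=1000

1000 542 689 1000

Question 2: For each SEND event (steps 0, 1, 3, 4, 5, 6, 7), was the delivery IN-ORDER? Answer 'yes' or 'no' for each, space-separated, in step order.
Answer: yes yes no yes no yes yes

Derivation:
Step 0: SEND seq=200 -> in-order
Step 1: SEND seq=396 -> in-order
Step 3: SEND seq=589 -> out-of-order
Step 4: SEND seq=542 -> in-order
Step 5: SEND seq=542 -> out-of-order
Step 6: SEND seq=689 -> in-order
Step 7: SEND seq=817 -> in-order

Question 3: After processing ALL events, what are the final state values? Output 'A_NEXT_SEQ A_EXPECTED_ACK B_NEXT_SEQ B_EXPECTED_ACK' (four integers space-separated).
After event 0: A_seq=1000 A_ack=396 B_seq=396 B_ack=1000
After event 1: A_seq=1000 A_ack=542 B_seq=542 B_ack=1000
After event 2: A_seq=1000 A_ack=542 B_seq=589 B_ack=1000
After event 3: A_seq=1000 A_ack=542 B_seq=689 B_ack=1000
After event 4: A_seq=1000 A_ack=689 B_seq=689 B_ack=1000
After event 5: A_seq=1000 A_ack=689 B_seq=689 B_ack=1000
After event 6: A_seq=1000 A_ack=817 B_seq=817 B_ack=1000
After event 7: A_seq=1000 A_ack=836 B_seq=836 B_ack=1000

Answer: 1000 836 836 1000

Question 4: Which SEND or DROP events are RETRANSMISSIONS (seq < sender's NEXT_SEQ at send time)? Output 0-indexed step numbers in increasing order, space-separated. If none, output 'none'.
Step 0: SEND seq=200 -> fresh
Step 1: SEND seq=396 -> fresh
Step 2: DROP seq=542 -> fresh
Step 3: SEND seq=589 -> fresh
Step 4: SEND seq=542 -> retransmit
Step 5: SEND seq=542 -> retransmit
Step 6: SEND seq=689 -> fresh
Step 7: SEND seq=817 -> fresh

Answer: 4 5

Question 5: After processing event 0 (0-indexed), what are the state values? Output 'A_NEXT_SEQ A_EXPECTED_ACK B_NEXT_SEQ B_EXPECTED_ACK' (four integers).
After event 0: A_seq=1000 A_ack=396 B_seq=396 B_ack=1000

1000 396 396 1000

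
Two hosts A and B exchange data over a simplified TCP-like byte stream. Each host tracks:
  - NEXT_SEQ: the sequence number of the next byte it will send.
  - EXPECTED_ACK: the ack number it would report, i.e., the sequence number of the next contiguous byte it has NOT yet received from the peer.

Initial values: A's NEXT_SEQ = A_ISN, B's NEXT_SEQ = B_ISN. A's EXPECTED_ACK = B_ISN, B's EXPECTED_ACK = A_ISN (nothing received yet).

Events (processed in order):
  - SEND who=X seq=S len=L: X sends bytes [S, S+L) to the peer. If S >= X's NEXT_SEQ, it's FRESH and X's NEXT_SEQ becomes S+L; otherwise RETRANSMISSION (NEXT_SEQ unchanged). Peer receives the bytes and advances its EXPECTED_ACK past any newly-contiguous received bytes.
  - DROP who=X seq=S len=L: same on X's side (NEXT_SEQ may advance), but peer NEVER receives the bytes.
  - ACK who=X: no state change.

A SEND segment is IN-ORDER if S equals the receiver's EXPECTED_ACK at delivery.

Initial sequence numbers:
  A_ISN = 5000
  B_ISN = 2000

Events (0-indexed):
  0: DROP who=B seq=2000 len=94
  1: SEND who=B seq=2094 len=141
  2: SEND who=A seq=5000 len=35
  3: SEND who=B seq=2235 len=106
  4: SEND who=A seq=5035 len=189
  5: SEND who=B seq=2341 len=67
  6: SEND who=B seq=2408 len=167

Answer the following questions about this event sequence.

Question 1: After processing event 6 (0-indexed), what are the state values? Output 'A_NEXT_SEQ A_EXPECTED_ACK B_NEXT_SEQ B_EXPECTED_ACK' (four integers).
After event 0: A_seq=5000 A_ack=2000 B_seq=2094 B_ack=5000
After event 1: A_seq=5000 A_ack=2000 B_seq=2235 B_ack=5000
After event 2: A_seq=5035 A_ack=2000 B_seq=2235 B_ack=5035
After event 3: A_seq=5035 A_ack=2000 B_seq=2341 B_ack=5035
After event 4: A_seq=5224 A_ack=2000 B_seq=2341 B_ack=5224
After event 5: A_seq=5224 A_ack=2000 B_seq=2408 B_ack=5224
After event 6: A_seq=5224 A_ack=2000 B_seq=2575 B_ack=5224

5224 2000 2575 5224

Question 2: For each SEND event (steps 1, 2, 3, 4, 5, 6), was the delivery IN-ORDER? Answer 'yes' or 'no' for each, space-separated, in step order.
Answer: no yes no yes no no

Derivation:
Step 1: SEND seq=2094 -> out-of-order
Step 2: SEND seq=5000 -> in-order
Step 3: SEND seq=2235 -> out-of-order
Step 4: SEND seq=5035 -> in-order
Step 5: SEND seq=2341 -> out-of-order
Step 6: SEND seq=2408 -> out-of-order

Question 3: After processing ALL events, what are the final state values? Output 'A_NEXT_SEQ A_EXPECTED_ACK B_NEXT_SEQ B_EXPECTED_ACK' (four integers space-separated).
Answer: 5224 2000 2575 5224

Derivation:
After event 0: A_seq=5000 A_ack=2000 B_seq=2094 B_ack=5000
After event 1: A_seq=5000 A_ack=2000 B_seq=2235 B_ack=5000
After event 2: A_seq=5035 A_ack=2000 B_seq=2235 B_ack=5035
After event 3: A_seq=5035 A_ack=2000 B_seq=2341 B_ack=5035
After event 4: A_seq=5224 A_ack=2000 B_seq=2341 B_ack=5224
After event 5: A_seq=5224 A_ack=2000 B_seq=2408 B_ack=5224
After event 6: A_seq=5224 A_ack=2000 B_seq=2575 B_ack=5224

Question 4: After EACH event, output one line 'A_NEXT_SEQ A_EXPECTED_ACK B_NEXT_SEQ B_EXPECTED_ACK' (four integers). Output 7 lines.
5000 2000 2094 5000
5000 2000 2235 5000
5035 2000 2235 5035
5035 2000 2341 5035
5224 2000 2341 5224
5224 2000 2408 5224
5224 2000 2575 5224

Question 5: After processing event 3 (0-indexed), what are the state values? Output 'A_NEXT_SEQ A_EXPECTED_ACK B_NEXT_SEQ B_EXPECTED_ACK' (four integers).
After event 0: A_seq=5000 A_ack=2000 B_seq=2094 B_ack=5000
After event 1: A_seq=5000 A_ack=2000 B_seq=2235 B_ack=5000
After event 2: A_seq=5035 A_ack=2000 B_seq=2235 B_ack=5035
After event 3: A_seq=5035 A_ack=2000 B_seq=2341 B_ack=5035

5035 2000 2341 5035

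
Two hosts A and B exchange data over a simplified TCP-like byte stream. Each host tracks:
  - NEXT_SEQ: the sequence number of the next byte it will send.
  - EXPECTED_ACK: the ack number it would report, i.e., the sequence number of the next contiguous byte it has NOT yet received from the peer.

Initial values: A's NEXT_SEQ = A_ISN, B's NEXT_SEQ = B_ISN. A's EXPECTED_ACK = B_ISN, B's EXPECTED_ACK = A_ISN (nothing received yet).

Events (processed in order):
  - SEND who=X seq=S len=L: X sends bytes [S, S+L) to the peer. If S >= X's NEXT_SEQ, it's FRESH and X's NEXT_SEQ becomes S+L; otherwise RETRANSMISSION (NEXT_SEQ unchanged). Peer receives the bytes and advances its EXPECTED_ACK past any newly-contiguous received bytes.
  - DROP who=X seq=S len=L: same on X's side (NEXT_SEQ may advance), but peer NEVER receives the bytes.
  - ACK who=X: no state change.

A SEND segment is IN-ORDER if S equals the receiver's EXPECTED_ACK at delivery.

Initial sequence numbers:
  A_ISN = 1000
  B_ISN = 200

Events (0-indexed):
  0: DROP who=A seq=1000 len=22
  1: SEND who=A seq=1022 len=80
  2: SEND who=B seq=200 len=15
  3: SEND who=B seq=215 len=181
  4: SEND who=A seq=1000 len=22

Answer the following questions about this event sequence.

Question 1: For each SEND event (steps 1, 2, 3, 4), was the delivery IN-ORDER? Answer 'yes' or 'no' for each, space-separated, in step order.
Step 1: SEND seq=1022 -> out-of-order
Step 2: SEND seq=200 -> in-order
Step 3: SEND seq=215 -> in-order
Step 4: SEND seq=1000 -> in-order

Answer: no yes yes yes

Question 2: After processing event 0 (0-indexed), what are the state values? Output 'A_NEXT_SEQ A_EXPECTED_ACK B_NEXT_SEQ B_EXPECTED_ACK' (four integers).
After event 0: A_seq=1022 A_ack=200 B_seq=200 B_ack=1000

1022 200 200 1000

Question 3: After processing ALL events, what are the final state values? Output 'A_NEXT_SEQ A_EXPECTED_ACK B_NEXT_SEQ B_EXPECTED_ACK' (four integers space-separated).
After event 0: A_seq=1022 A_ack=200 B_seq=200 B_ack=1000
After event 1: A_seq=1102 A_ack=200 B_seq=200 B_ack=1000
After event 2: A_seq=1102 A_ack=215 B_seq=215 B_ack=1000
After event 3: A_seq=1102 A_ack=396 B_seq=396 B_ack=1000
After event 4: A_seq=1102 A_ack=396 B_seq=396 B_ack=1102

Answer: 1102 396 396 1102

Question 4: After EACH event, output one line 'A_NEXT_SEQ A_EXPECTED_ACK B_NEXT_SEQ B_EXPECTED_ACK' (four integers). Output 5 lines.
1022 200 200 1000
1102 200 200 1000
1102 215 215 1000
1102 396 396 1000
1102 396 396 1102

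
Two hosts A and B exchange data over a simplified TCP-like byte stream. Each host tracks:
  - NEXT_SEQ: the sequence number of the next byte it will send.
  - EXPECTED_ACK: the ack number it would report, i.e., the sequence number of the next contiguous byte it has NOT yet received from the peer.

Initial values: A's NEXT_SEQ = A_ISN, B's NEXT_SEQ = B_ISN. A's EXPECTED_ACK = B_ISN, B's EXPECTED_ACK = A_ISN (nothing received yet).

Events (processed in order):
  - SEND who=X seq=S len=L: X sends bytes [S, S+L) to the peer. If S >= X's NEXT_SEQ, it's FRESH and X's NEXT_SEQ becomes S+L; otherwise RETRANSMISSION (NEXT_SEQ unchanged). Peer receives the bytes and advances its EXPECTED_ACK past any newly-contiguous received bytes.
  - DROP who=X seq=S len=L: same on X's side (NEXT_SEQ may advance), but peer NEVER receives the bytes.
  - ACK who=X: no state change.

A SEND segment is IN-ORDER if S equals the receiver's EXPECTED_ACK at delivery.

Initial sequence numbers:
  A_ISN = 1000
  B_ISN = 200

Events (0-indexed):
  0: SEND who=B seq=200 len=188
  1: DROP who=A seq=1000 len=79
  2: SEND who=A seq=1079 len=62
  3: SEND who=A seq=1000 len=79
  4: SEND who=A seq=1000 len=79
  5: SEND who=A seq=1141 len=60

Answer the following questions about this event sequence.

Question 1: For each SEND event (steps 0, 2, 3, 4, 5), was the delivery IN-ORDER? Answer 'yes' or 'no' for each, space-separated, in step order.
Step 0: SEND seq=200 -> in-order
Step 2: SEND seq=1079 -> out-of-order
Step 3: SEND seq=1000 -> in-order
Step 4: SEND seq=1000 -> out-of-order
Step 5: SEND seq=1141 -> in-order

Answer: yes no yes no yes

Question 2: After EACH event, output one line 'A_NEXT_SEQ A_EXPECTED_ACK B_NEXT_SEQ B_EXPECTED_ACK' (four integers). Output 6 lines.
1000 388 388 1000
1079 388 388 1000
1141 388 388 1000
1141 388 388 1141
1141 388 388 1141
1201 388 388 1201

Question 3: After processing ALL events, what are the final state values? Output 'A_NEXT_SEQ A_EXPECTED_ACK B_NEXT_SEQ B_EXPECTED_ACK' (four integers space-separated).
Answer: 1201 388 388 1201

Derivation:
After event 0: A_seq=1000 A_ack=388 B_seq=388 B_ack=1000
After event 1: A_seq=1079 A_ack=388 B_seq=388 B_ack=1000
After event 2: A_seq=1141 A_ack=388 B_seq=388 B_ack=1000
After event 3: A_seq=1141 A_ack=388 B_seq=388 B_ack=1141
After event 4: A_seq=1141 A_ack=388 B_seq=388 B_ack=1141
After event 5: A_seq=1201 A_ack=388 B_seq=388 B_ack=1201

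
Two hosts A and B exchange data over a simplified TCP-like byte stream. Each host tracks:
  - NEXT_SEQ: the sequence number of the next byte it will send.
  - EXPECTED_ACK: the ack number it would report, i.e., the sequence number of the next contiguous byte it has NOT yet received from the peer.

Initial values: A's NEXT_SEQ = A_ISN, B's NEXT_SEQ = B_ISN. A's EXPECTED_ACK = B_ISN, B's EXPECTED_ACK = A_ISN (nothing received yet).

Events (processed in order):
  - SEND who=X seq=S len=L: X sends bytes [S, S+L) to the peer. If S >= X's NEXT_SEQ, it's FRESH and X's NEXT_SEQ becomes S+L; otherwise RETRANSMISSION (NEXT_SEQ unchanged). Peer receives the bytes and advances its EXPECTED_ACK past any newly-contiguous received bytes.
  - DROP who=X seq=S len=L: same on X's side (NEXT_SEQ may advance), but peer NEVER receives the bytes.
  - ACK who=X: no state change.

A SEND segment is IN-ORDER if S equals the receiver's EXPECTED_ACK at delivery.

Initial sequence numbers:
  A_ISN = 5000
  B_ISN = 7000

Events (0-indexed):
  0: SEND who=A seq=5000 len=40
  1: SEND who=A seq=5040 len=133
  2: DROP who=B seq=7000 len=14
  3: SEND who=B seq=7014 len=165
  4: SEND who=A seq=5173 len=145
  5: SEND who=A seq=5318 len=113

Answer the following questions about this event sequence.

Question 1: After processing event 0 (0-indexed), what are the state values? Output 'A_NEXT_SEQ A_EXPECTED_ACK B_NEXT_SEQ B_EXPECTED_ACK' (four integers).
After event 0: A_seq=5040 A_ack=7000 B_seq=7000 B_ack=5040

5040 7000 7000 5040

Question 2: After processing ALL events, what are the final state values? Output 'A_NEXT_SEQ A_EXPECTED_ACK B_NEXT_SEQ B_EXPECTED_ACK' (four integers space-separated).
After event 0: A_seq=5040 A_ack=7000 B_seq=7000 B_ack=5040
After event 1: A_seq=5173 A_ack=7000 B_seq=7000 B_ack=5173
After event 2: A_seq=5173 A_ack=7000 B_seq=7014 B_ack=5173
After event 3: A_seq=5173 A_ack=7000 B_seq=7179 B_ack=5173
After event 4: A_seq=5318 A_ack=7000 B_seq=7179 B_ack=5318
After event 5: A_seq=5431 A_ack=7000 B_seq=7179 B_ack=5431

Answer: 5431 7000 7179 5431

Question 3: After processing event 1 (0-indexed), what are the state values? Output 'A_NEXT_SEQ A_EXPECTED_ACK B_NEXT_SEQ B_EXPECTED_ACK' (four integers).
After event 0: A_seq=5040 A_ack=7000 B_seq=7000 B_ack=5040
After event 1: A_seq=5173 A_ack=7000 B_seq=7000 B_ack=5173

5173 7000 7000 5173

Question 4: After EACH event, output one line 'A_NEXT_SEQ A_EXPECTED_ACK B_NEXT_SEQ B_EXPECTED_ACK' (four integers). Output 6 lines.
5040 7000 7000 5040
5173 7000 7000 5173
5173 7000 7014 5173
5173 7000 7179 5173
5318 7000 7179 5318
5431 7000 7179 5431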